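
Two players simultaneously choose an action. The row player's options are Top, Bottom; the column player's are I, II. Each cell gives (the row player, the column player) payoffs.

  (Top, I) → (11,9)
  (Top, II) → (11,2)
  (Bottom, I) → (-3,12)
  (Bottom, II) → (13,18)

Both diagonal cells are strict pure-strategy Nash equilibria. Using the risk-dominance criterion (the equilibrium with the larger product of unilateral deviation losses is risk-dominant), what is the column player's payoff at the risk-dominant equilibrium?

At (Top, I): the row player loses 11 − (-3) = 14 by deviating; the column player loses 9 − 2 = 7. Product = 14·7 = 98.
At (Bottom, II): the row player loses 13 − 11 = 2 by deviating; the column player loses 18 − 12 = 6. Product = 2·6 = 12.
98 > 12, so (Top, I) is risk-dominant. The column player's payoff there is 9.

9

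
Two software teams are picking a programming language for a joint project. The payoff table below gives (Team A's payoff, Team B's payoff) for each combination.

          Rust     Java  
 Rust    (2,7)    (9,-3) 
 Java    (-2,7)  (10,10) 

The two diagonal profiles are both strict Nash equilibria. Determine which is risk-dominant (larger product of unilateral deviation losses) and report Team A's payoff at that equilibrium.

At both Rust: Team A loses 2 − (-2) = 4 by deviating; Team B loses 7 − (-3) = 10. Product = 4·10 = 40.
At both Java: Team A loses 10 − 9 = 1 by deviating; Team B loses 10 − 7 = 3. Product = 1·3 = 3.
40 > 3, so both Rust is risk-dominant. Team A's payoff there is 2.

2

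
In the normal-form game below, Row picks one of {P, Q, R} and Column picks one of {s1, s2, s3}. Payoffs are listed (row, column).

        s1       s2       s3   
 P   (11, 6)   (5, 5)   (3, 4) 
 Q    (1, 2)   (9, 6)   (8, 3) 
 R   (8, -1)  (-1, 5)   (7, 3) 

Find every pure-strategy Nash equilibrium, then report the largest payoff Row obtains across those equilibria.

11

(P, s1) is a pure NE (Row: 11 ≥ 8; Column: 6 ≥ 5). Row gets 11.
(Q, s2) is a pure NE (Row: 9 ≥ 5; Column: 6 ≥ 3). Row gets 9.
Every other cell has a profitable deviation for at least one player. Highest of {11, 9} is 11.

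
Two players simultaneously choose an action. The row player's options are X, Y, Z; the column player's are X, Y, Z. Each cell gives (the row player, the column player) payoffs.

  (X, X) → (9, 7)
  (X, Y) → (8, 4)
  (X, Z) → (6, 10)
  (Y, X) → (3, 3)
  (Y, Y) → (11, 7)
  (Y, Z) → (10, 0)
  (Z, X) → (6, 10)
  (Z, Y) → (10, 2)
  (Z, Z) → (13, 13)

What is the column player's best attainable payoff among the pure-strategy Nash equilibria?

13

Both Y is a pure NE (the row player: 11 ≥ 10; the column player: 7 ≥ 3). The column player gets 7.
Both Z is a pure NE (the row player: 13 ≥ 10; the column player: 13 ≥ 10). The column player gets 13.
Every other cell has a profitable deviation for at least one player. Highest of {7, 13} is 13.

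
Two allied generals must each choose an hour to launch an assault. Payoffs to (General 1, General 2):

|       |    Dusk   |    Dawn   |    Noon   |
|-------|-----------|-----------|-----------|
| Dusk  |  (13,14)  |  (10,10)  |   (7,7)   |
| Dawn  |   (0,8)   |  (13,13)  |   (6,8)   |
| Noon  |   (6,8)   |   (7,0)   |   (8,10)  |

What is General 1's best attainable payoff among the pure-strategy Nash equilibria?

Both Dusk is a pure NE (General 1: 13 ≥ 6; General 2: 14 ≥ 10). General 1 gets 13.
Both Dawn is a pure NE (General 1: 13 ≥ 10; General 2: 13 ≥ 8). General 1 gets 13.
Both Noon is a pure NE (General 1: 8 ≥ 7; General 2: 10 ≥ 8). General 1 gets 8.
Every other cell has a profitable deviation for at least one player. Highest of {13, 13, 8} is 13.

13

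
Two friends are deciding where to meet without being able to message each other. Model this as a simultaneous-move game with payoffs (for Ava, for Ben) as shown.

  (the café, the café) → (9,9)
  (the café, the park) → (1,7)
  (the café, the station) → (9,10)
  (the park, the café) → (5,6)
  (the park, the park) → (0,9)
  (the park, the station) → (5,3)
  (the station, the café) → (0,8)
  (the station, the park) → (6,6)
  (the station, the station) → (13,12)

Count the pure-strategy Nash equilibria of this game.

1

Both the station: Ava gets 13 (best alternative 9); Ben gets 12 (best alternative 8). Neither deviates — NE.
Both the park is not a NE: Ava would switch to the station (6 > 0).
No other cell survives both best-response checks, so there is 1 pure NE.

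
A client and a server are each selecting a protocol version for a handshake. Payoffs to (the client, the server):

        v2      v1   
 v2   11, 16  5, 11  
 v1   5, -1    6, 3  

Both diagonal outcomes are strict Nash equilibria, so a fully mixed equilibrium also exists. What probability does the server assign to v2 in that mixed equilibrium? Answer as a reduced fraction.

The server's mix q on v2 must make the client indifferent between v2 and v1.
The client's payoff from v2: 11q + 5(1−q). From v1: 5q + 6(1−q).
Set equal: 6q = 1(1−q) → q = 1/7.

1/7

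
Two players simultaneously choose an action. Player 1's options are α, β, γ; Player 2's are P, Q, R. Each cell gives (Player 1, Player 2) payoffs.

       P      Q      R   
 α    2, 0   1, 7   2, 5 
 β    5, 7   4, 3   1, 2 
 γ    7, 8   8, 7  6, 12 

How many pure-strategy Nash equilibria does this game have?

1

(γ, R): Player 1 gets 6 (best alternative 2); Player 2 gets 12 (best alternative 8). Neither deviates — NE.
(α, P) is not a NE: Player 1 would switch to γ (7 > 2).
No other cell survives both best-response checks, so there is 1 pure NE.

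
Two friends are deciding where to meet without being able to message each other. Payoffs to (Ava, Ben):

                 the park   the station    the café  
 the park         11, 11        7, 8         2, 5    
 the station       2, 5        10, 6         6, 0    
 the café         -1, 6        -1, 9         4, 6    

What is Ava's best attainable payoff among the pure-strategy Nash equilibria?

Both the park is a pure NE (Ava: 11 ≥ 2; Ben: 11 ≥ 8). Ava gets 11.
Both the station is a pure NE (Ava: 10 ≥ 7; Ben: 6 ≥ 5). Ava gets 10.
Every other cell has a profitable deviation for at least one player. Highest of {11, 10} is 11.

11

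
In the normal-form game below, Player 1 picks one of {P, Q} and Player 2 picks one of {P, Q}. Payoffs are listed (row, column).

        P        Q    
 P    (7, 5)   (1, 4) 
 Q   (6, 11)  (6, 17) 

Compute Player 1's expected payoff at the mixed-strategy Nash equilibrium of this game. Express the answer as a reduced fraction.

Player 2 mixes with probability q on P, chosen so Player 1 is indifferent: 7q + 1(1−q) = 6q + 6(1−q) gives q = 5/6.
Player 1's expected payoff (from either row, since indifferent) is 7·5/6 + 1·1/6 = 6.

6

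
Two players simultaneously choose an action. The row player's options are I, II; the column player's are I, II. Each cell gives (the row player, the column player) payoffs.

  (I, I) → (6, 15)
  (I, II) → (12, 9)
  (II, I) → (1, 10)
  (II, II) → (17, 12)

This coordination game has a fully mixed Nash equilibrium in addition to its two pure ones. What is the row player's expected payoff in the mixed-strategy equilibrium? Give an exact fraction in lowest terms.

9

The column player mixes with probability q on I, chosen so the row player is indifferent: 6q + 12(1−q) = 1q + 17(1−q) gives q = 1/2.
The row player's expected payoff (from either row, since indifferent) is 6·1/2 + 12·1/2 = 9.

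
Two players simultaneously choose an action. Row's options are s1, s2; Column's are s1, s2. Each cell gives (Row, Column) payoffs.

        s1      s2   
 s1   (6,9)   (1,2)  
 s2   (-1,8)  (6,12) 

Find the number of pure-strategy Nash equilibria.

Both s1: Row gets 6 (best alternative -1); Column gets 9 (best alternative 2). Neither deviates — NE.
Both s2: Row gets 6 (best alternative 1); Column gets 12 (best alternative 8). Neither deviates — NE.
(s2, s1) is not a NE: Row would switch to s1 (6 > -1).
No other cell survives both best-response checks, so there are 2 pure NE.

2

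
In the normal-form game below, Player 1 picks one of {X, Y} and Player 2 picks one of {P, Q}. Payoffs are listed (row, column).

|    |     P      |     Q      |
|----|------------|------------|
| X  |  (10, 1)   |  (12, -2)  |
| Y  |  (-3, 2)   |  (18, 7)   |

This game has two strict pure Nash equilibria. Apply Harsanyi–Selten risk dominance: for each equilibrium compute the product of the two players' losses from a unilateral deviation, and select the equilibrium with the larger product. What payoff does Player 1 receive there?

10

At (X, P): Player 1 loses 10 − (-3) = 13 by deviating; Player 2 loses 1 − (-2) = 3. Product = 13·3 = 39.
At (Y, Q): Player 1 loses 18 − 12 = 6 by deviating; Player 2 loses 7 − 2 = 5. Product = 6·5 = 30.
39 > 30, so (X, P) is risk-dominant. Player 1's payoff there is 10.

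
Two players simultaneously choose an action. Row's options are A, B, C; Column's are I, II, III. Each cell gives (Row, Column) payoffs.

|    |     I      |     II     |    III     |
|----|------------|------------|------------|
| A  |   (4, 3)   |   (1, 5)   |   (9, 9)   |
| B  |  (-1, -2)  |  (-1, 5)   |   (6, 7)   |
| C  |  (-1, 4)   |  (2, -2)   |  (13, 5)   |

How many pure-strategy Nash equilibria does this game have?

(C, III): Row gets 13 (best alternative 9); Column gets 5 (best alternative 4). Neither deviates — NE.
(B, II) is not a NE: Row would switch to C (2 > -1).
No other cell survives both best-response checks, so there is 1 pure NE.

1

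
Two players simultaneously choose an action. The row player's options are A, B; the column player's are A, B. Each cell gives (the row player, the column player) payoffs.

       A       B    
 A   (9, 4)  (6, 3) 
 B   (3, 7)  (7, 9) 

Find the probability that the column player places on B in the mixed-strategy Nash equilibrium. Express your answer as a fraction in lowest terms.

The column player's mix q on A must make the row player indifferent between A and B.
The row player's payoff from A: 9q + 6(1−q). From B: 3q + 7(1−q).
Set equal: 6q = 1(1−q) → q = 1/7.
Probability on B is 1 − 1/7 = 6/7.

6/7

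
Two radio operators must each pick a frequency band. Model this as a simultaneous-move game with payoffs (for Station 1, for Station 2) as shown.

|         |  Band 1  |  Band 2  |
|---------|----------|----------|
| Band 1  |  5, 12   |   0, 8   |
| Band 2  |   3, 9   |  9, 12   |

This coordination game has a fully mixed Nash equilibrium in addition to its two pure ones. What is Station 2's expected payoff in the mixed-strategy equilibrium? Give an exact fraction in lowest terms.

72/7

Station 1 mixes with probability p on Band 1, chosen so Station 2 is indifferent: 12p + 9(1−p) = 8p + 12(1−p) gives p = 3/7.
Station 2's expected payoff is 12·3/7 + 9·4/7 = 72/7.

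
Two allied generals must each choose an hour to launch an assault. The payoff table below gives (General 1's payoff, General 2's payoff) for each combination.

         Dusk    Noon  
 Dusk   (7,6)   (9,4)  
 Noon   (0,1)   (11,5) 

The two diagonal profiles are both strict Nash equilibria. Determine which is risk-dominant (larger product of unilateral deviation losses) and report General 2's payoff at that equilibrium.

At both Dusk: General 1 loses 7 − 0 = 7 by deviating; General 2 loses 6 − 4 = 2. Product = 7·2 = 14.
At both Noon: General 1 loses 11 − 9 = 2 by deviating; General 2 loses 5 − 1 = 4. Product = 2·4 = 8.
14 > 8, so both Dusk is risk-dominant. General 2's payoff there is 6.

6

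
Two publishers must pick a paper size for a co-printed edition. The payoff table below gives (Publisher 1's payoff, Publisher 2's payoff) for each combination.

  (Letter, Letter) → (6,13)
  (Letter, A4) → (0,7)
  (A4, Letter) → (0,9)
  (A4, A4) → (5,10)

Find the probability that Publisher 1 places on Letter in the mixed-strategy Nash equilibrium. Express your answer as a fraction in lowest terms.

1/7

Publisher 1's mix p on Letter must make Publisher 2 indifferent between Letter and A4.
Publisher 2's payoff from Letter: 13p + 9(1−p). From A4: 7p + 10(1−p).
Set equal: 6p = 1(1−p) → p = 1/7.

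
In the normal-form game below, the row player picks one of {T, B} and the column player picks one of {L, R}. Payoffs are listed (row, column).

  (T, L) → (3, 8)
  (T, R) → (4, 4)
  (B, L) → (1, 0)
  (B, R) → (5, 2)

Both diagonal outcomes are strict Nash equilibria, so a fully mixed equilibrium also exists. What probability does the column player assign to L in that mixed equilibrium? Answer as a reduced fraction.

The column player's mix q on L must make the row player indifferent between T and B.
The row player's payoff from T: 3q + 4(1−q). From B: 1q + 5(1−q).
Set equal: 2q = 1(1−q) → q = 1/3.

1/3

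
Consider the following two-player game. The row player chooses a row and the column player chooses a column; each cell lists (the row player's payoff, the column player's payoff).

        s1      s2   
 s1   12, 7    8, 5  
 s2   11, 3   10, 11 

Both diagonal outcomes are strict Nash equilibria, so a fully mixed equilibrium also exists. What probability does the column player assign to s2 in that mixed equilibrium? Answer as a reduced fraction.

The column player's mix q on s1 must make the row player indifferent between s1 and s2.
The row player's payoff from s1: 12q + 8(1−q). From s2: 11q + 10(1−q).
Set equal: 1q = 2(1−q) → q = 2/3.
Probability on s2 is 1 − 2/3 = 1/3.

1/3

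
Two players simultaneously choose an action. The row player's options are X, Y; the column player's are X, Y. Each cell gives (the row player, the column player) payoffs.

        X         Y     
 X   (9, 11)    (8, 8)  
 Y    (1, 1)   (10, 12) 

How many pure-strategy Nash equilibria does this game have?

Both X: the row player gets 9 (best alternative 1); the column player gets 11 (best alternative 8). Neither deviates — NE.
Both Y: the row player gets 10 (best alternative 8); the column player gets 12 (best alternative 1). Neither deviates — NE.
(X, Y) is not a NE: the row player would switch to Y (10 > 8).
No other cell survives both best-response checks, so there are 2 pure NE.

2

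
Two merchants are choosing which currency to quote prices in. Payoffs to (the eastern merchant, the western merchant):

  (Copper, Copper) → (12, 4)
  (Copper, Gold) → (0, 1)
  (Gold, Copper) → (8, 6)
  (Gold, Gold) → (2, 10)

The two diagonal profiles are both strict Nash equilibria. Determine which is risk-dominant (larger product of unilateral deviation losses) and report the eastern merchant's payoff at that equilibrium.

12

At both Copper: the eastern merchant loses 12 − 8 = 4 by deviating; the western merchant loses 4 − 1 = 3. Product = 4·3 = 12.
At both Gold: the eastern merchant loses 2 − 0 = 2 by deviating; the western merchant loses 10 − 6 = 4. Product = 2·4 = 8.
12 > 8, so both Copper is risk-dominant. The eastern merchant's payoff there is 12.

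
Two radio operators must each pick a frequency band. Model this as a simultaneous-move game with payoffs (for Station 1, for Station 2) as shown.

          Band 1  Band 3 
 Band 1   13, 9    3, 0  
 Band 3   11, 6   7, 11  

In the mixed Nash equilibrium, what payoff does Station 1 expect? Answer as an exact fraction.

29/3

Station 2 mixes with probability q on Band 1, chosen so Station 1 is indifferent: 13q + 3(1−q) = 11q + 7(1−q) gives q = 2/3.
Station 1's expected payoff (from either row, since indifferent) is 13·2/3 + 3·1/3 = 29/3.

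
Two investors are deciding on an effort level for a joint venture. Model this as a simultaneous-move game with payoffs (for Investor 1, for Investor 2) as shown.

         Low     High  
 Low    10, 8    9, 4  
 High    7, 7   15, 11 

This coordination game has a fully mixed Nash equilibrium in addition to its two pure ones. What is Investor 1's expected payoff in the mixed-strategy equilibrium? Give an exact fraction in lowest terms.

Investor 2 mixes with probability q on Low, chosen so Investor 1 is indifferent: 10q + 9(1−q) = 7q + 15(1−q) gives q = 2/3.
Investor 1's expected payoff (from either row, since indifferent) is 10·2/3 + 9·1/3 = 29/3.

29/3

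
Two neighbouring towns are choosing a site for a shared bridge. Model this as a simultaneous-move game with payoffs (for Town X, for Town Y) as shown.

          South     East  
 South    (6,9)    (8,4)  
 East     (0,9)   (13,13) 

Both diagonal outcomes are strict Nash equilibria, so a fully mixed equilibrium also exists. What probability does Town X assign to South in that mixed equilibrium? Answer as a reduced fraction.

4/9

Town X's mix p on South must make Town Y indifferent between South and East.
Town Y's payoff from South: 9p + 9(1−p). From East: 4p + 13(1−p).
Set equal: 5p = 4(1−p) → p = 4/9.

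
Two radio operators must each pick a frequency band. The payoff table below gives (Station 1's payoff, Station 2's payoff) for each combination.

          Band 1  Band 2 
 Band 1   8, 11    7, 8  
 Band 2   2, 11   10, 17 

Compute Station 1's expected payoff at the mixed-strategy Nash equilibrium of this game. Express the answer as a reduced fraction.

22/3

Station 2 mixes with probability q on Band 1, chosen so Station 1 is indifferent: 8q + 7(1−q) = 2q + 10(1−q) gives q = 1/3.
Station 1's expected payoff (from either row, since indifferent) is 8·1/3 + 7·2/3 = 22/3.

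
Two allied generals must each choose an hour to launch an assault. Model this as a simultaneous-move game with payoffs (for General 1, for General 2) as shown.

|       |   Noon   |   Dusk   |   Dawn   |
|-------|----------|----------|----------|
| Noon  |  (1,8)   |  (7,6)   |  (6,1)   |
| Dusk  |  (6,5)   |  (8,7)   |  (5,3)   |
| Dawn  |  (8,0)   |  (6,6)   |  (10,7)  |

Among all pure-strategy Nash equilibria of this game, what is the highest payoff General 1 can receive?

Both Dusk is a pure NE (General 1: 8 ≥ 7; General 2: 7 ≥ 5). General 1 gets 8.
Both Dawn is a pure NE (General 1: 10 ≥ 6; General 2: 7 ≥ 6). General 1 gets 10.
Every other cell has a profitable deviation for at least one player. Highest of {8, 10} is 10.

10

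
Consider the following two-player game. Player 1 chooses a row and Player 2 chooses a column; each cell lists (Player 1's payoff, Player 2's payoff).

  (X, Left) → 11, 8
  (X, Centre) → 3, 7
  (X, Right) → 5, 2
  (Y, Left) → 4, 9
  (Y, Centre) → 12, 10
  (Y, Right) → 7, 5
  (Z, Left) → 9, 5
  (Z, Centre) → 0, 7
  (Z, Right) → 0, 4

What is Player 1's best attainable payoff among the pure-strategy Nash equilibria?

(X, Left) is a pure NE (Player 1: 11 ≥ 9; Player 2: 8 ≥ 7). Player 1 gets 11.
(Y, Centre) is a pure NE (Player 1: 12 ≥ 3; Player 2: 10 ≥ 9). Player 1 gets 12.
Every other cell has a profitable deviation for at least one player. Highest of {11, 12} is 12.

12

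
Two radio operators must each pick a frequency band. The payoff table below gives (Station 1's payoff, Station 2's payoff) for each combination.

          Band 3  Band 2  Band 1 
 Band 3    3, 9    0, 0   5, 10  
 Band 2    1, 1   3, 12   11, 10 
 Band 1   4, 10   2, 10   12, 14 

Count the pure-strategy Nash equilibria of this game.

2

Both Band 2: Station 1 gets 3 (best alternative 2); Station 2 gets 12 (best alternative 10). Neither deviates — NE.
Both Band 1: Station 1 gets 12 (best alternative 11); Station 2 gets 14 (best alternative 10). Neither deviates — NE.
Both Band 3 is not a NE: Station 1 would switch to Band 1 (4 > 3).
No other cell survives both best-response checks, so there are 2 pure NE.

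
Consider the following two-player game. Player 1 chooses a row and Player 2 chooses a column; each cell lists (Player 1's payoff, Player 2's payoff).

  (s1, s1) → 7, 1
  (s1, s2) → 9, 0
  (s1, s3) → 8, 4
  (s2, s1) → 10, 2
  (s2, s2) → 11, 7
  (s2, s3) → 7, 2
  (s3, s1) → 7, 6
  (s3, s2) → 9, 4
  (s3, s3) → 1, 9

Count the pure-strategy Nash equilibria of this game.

(s1, s3): Player 1 gets 8 (best alternative 7); Player 2 gets 4 (best alternative 1). Neither deviates — NE.
Both s2: Player 1 gets 11 (best alternative 9); Player 2 gets 7 (best alternative 2). Neither deviates — NE.
Both s1 is not a NE: Player 1 would switch to s2 (10 > 7).
No other cell survives both best-response checks, so there are 2 pure NE.

2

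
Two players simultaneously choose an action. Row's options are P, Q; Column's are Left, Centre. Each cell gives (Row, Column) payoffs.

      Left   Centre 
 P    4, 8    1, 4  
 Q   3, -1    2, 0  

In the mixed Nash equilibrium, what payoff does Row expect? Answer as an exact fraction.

5/2

Column mixes with probability q on Left, chosen so Row is indifferent: 4q + 1(1−q) = 3q + 2(1−q) gives q = 1/2.
Row's expected payoff (from either row, since indifferent) is 4·1/2 + 1·1/2 = 5/2.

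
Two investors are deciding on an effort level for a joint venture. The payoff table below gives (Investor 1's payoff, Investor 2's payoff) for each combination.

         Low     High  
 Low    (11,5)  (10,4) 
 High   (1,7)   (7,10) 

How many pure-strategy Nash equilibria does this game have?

Both Low: Investor 1 gets 11 (best alternative 1); Investor 2 gets 5 (best alternative 4). Neither deviates — NE.
Both High is not a NE: Investor 1 would switch to Low (10 > 7).
No other cell survives both best-response checks, so there is 1 pure NE.

1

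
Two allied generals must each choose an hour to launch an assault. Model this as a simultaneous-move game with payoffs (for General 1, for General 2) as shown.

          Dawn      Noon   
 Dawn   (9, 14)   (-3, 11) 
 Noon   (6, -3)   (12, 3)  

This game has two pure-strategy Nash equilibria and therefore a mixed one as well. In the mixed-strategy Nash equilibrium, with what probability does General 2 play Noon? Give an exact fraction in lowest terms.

General 2's mix q on Dawn must make General 1 indifferent between Dawn and Noon.
General 1's payoff from Dawn: 9q + (-3)(1−q). From Noon: 6q + 12(1−q).
Set equal: 3q = 15(1−q) → q = 15/18 = 5/6.
Probability on Noon is 1 − 5/6 = 1/6.

1/6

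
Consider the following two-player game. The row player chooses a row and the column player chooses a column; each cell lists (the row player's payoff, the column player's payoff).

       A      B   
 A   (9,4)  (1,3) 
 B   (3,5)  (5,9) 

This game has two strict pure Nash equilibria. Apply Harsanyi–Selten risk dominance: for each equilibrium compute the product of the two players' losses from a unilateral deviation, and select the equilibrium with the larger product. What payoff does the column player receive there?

At both A: the row player loses 9 − 3 = 6 by deviating; the column player loses 4 − 3 = 1. Product = 6·1 = 6.
At both B: the row player loses 5 − 1 = 4 by deviating; the column player loses 9 − 5 = 4. Product = 4·4 = 16.
16 > 6, so both B is risk-dominant. The column player's payoff there is 9.

9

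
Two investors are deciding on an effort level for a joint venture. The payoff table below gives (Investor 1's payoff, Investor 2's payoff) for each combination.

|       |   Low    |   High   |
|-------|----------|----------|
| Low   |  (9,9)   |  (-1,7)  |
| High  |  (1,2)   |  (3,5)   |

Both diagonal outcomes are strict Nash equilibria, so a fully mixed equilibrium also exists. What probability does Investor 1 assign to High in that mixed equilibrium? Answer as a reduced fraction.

2/5

Investor 1's mix p on Low must make Investor 2 indifferent between Low and High.
Investor 2's payoff from Low: 9p + 2(1−p). From High: 7p + 5(1−p).
Set equal: 2p = 3(1−p) → p = 3/5.
Probability on High is 1 − 3/5 = 2/5.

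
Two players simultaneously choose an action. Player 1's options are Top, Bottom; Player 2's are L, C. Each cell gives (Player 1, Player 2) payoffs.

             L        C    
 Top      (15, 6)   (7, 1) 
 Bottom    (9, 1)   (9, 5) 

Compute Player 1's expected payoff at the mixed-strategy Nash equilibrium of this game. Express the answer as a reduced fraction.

9

Player 2 mixes with probability q on L, chosen so Player 1 is indifferent: 15q + 7(1−q) = 9q + 9(1−q) gives q = 1/4.
Player 1's expected payoff (from either row, since indifferent) is 15·1/4 + 7·3/4 = 9.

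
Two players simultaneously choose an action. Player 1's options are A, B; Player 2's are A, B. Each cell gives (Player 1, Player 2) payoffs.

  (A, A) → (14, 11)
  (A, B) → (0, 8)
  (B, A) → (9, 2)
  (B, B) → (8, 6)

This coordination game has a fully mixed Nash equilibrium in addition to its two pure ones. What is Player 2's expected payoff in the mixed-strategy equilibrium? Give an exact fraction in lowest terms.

50/7

Player 1 mixes with probability p on A, chosen so Player 2 is indifferent: 11p + 2(1−p) = 8p + 6(1−p) gives p = 4/7.
Player 2's expected payoff is 11·4/7 + 2·3/7 = 50/7.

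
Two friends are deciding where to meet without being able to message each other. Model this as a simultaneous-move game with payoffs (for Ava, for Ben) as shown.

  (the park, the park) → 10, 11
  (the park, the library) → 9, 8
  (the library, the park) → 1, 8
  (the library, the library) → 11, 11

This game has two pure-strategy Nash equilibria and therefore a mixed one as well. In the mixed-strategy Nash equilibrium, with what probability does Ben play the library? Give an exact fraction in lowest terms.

9/11

Ben's mix q on the park must make Ava indifferent between the park and the library.
Ava's payoff from the park: 10q + 9(1−q). From the library: 1q + 11(1−q).
Set equal: 9q = 2(1−q) → q = 2/11.
Probability on the library is 1 − 2/11 = 9/11.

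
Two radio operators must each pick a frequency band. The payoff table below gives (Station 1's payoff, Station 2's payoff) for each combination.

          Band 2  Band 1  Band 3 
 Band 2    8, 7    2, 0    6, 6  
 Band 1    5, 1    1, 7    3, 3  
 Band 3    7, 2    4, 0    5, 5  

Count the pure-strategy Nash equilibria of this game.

1

Both Band 2: Station 1 gets 8 (best alternative 7); Station 2 gets 7 (best alternative 6). Neither deviates — NE.
Both Band 3 is not a NE: Station 1 would switch to Band 2 (6 > 5).
No other cell survives both best-response checks, so there is 1 pure NE.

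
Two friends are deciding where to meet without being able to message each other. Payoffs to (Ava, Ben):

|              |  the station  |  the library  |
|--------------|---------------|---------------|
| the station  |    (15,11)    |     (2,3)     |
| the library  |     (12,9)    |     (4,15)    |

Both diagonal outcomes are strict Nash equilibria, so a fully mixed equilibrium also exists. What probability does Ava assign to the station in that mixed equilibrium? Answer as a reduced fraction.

3/7

Ava's mix p on the station must make Ben indifferent between the station and the library.
Ben's payoff from the station: 11p + 9(1−p). From the library: 3p + 15(1−p).
Set equal: 8p = 6(1−p) → p = 6/14 = 3/7.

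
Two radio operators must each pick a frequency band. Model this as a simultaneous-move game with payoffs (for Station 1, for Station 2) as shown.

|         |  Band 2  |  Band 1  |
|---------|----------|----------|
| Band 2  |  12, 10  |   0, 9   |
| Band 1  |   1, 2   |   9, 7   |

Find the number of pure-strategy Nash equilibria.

2

Both Band 2: Station 1 gets 12 (best alternative 1); Station 2 gets 10 (best alternative 9). Neither deviates — NE.
Both Band 1: Station 1 gets 9 (best alternative 0); Station 2 gets 7 (best alternative 2). Neither deviates — NE.
(Band 1, Band 2) is not a NE: Station 1 would switch to Band 2 (12 > 1).
No other cell survives both best-response checks, so there are 2 pure NE.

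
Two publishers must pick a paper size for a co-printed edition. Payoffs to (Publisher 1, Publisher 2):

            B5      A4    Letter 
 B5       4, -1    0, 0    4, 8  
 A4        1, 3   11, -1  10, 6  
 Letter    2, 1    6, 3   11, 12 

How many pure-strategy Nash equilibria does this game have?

1

Both Letter: Publisher 1 gets 11 (best alternative 10); Publisher 2 gets 12 (best alternative 3). Neither deviates — NE.
Both B5 is not a NE: Publisher 2 would switch to Letter (8 > -1).
No other cell survives both best-response checks, so there is 1 pure NE.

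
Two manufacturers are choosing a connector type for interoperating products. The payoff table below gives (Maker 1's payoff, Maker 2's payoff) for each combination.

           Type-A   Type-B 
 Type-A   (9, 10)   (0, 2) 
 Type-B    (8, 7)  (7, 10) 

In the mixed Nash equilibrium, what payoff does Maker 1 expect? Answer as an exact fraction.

63/8

Maker 2 mixes with probability q on Type-A, chosen so Maker 1 is indifferent: 9q + 0(1−q) = 8q + 7(1−q) gives q = 7/8.
Maker 1's expected payoff (from either row, since indifferent) is 9·7/8 + 0·1/8 = 63/8.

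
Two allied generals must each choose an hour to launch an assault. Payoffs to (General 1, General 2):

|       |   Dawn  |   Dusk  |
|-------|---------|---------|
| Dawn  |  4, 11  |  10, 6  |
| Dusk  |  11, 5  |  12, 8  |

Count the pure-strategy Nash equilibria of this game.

1

Both Dusk: General 1 gets 12 (best alternative 10); General 2 gets 8 (best alternative 5). Neither deviates — NE.
Both Dawn is not a NE: General 1 would switch to Dusk (11 > 4).
No other cell survives both best-response checks, so there is 1 pure NE.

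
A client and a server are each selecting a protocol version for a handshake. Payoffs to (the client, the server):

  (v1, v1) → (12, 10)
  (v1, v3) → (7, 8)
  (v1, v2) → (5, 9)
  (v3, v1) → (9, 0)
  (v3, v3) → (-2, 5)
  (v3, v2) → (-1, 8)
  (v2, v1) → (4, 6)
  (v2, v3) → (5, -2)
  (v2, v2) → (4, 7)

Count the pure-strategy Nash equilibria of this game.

Both v1: the client gets 12 (best alternative 9); the server gets 10 (best alternative 9). Neither deviates — NE.
Both v3 is not a NE: the client would switch to v1 (7 > -2).
No other cell survives both best-response checks, so there is 1 pure NE.

1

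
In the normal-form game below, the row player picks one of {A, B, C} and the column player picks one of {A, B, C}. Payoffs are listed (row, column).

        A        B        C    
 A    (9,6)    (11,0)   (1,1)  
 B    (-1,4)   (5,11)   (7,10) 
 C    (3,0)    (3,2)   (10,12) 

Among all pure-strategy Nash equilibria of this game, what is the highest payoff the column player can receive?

Both A is a pure NE (the row player: 9 ≥ 3; the column player: 6 ≥ 1). The column player gets 6.
Both C is a pure NE (the row player: 10 ≥ 7; the column player: 12 ≥ 2). The column player gets 12.
Every other cell has a profitable deviation for at least one player. Highest of {6, 12} is 12.

12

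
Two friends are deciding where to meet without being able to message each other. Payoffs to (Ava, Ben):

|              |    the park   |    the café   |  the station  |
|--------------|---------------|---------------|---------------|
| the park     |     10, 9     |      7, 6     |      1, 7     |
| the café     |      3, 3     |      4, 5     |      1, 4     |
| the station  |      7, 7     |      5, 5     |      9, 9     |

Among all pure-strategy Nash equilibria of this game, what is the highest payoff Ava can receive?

10

Both the park is a pure NE (Ava: 10 ≥ 7; Ben: 9 ≥ 7). Ava gets 10.
Both the station is a pure NE (Ava: 9 ≥ 1; Ben: 9 ≥ 7). Ava gets 9.
Every other cell has a profitable deviation for at least one player. Highest of {10, 9} is 10.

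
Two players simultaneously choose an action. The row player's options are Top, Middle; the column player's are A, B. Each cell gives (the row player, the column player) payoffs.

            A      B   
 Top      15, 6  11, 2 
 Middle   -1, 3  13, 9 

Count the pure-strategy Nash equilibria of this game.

(Top, A): the row player gets 15 (best alternative -1); the column player gets 6 (best alternative 2). Neither deviates — NE.
(Middle, B): the row player gets 13 (best alternative 11); the column player gets 9 (best alternative 3). Neither deviates — NE.
(Top, B) is not a NE: the row player would switch to Middle (13 > 11).
No other cell survives both best-response checks, so there are 2 pure NE.

2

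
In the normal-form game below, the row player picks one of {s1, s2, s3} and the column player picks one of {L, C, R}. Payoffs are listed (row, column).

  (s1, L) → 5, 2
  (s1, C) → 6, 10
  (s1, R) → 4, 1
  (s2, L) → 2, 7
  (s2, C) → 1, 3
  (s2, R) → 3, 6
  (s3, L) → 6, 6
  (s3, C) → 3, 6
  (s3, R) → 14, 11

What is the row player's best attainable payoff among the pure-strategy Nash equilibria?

14

(s1, C) is a pure NE (the row player: 6 ≥ 3; the column player: 10 ≥ 2). The row player gets 6.
(s3, R) is a pure NE (the row player: 14 ≥ 4; the column player: 11 ≥ 6). The row player gets 14.
Every other cell has a profitable deviation for at least one player. Highest of {6, 14} is 14.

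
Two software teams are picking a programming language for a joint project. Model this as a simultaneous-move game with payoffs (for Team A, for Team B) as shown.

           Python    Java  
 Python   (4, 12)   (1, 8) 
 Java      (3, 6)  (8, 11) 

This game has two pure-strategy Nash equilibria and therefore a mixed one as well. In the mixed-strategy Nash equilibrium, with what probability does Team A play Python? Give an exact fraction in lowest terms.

Team A's mix p on Python must make Team B indifferent between Python and Java.
Team B's payoff from Python: 12p + 6(1−p). From Java: 8p + 11(1−p).
Set equal: 4p = 5(1−p) → p = 5/9.

5/9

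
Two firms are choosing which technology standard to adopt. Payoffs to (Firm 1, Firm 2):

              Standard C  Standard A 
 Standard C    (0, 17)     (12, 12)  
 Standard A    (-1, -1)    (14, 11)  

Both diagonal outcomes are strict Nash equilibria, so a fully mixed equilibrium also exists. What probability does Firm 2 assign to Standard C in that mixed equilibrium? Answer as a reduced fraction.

Firm 2's mix q on Standard C must make Firm 1 indifferent between Standard C and Standard A.
Firm 1's payoff from Standard C: 0q + 12(1−q). From Standard A: (-1)q + 14(1−q).
Set equal: 1q = 2(1−q) → q = 2/3.

2/3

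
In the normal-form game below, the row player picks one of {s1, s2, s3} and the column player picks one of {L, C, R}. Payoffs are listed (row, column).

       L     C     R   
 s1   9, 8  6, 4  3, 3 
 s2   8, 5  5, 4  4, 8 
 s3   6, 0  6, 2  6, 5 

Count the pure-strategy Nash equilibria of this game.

2

(s1, L): the row player gets 9 (best alternative 8); the column player gets 8 (best alternative 4). Neither deviates — NE.
(s3, R): the row player gets 6 (best alternative 4); the column player gets 5 (best alternative 2). Neither deviates — NE.
(s2, C) is not a NE: the row player would switch to s1 (6 > 5).
No other cell survives both best-response checks, so there are 2 pure NE.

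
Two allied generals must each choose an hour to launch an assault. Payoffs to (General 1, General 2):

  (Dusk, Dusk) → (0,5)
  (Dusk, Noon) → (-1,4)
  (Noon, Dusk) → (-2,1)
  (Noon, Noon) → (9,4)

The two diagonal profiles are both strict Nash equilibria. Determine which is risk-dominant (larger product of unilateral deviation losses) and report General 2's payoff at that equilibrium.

4

At both Dusk: General 1 loses 0 − (-2) = 2 by deviating; General 2 loses 5 − 4 = 1. Product = 2·1 = 2.
At both Noon: General 1 loses 9 − (-1) = 10 by deviating; General 2 loses 4 − 1 = 3. Product = 10·3 = 30.
30 > 2, so both Noon is risk-dominant. General 2's payoff there is 4.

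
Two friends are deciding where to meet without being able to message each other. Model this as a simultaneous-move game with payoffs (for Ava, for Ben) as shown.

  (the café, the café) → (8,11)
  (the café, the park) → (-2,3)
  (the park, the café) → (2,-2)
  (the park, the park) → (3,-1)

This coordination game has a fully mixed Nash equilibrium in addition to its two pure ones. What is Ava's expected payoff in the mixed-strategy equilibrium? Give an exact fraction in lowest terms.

Ben mixes with probability q on the café, chosen so Ava is indifferent: 8q + (-2)(1−q) = 2q + 3(1−q) gives q = 5/11.
Ava's expected payoff (from either row, since indifferent) is 8·5/11 + (-2)·6/11 = 28/11.

28/11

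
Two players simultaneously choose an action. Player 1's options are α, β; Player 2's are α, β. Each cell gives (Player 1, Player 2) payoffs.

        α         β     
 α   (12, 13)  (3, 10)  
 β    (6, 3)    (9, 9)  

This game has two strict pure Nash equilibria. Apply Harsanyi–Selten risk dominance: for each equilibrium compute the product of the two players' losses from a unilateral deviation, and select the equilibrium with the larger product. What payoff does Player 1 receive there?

At both α: Player 1 loses 12 − 6 = 6 by deviating; Player 2 loses 13 − 10 = 3. Product = 6·3 = 18.
At both β: Player 1 loses 9 − 3 = 6 by deviating; Player 2 loses 9 − 3 = 6. Product = 6·6 = 36.
36 > 18, so both β is risk-dominant. Player 1's payoff there is 9.

9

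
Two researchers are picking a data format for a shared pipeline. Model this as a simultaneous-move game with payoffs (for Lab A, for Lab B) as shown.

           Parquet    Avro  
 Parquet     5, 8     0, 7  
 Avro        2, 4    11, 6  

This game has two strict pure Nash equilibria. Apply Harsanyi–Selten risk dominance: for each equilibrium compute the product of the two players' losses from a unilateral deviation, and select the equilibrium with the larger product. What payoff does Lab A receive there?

At both Parquet: Lab A loses 5 − 2 = 3 by deviating; Lab B loses 8 − 7 = 1. Product = 3·1 = 3.
At both Avro: Lab A loses 11 − 0 = 11 by deviating; Lab B loses 6 − 4 = 2. Product = 11·2 = 22.
22 > 3, so both Avro is risk-dominant. Lab A's payoff there is 11.

11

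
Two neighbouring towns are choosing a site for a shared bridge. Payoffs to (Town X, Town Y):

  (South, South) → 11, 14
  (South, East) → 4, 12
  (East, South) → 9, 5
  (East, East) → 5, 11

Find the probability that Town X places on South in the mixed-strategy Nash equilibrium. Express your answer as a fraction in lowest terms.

Town X's mix p on South must make Town Y indifferent between South and East.
Town Y's payoff from South: 14p + 5(1−p). From East: 12p + 11(1−p).
Set equal: 2p = 6(1−p) → p = 6/8 = 3/4.

3/4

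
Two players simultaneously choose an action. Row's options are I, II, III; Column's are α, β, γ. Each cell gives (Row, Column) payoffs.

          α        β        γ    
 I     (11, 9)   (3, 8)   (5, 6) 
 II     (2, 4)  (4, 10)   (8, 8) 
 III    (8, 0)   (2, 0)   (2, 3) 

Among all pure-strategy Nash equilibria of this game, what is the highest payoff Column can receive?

10

(I, α) is a pure NE (Row: 11 ≥ 8; Column: 9 ≥ 8). Column gets 9.
(II, β) is a pure NE (Row: 4 ≥ 3; Column: 10 ≥ 8). Column gets 10.
Every other cell has a profitable deviation for at least one player. Highest of {9, 10} is 10.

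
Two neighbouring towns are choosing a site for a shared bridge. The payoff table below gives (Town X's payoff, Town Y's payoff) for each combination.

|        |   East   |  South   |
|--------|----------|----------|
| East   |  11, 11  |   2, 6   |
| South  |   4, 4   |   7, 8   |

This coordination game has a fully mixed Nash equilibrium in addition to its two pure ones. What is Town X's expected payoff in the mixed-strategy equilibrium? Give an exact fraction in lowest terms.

Town Y mixes with probability q on East, chosen so Town X is indifferent: 11q + 2(1−q) = 4q + 7(1−q) gives q = 5/12.
Town X's expected payoff (from either row, since indifferent) is 11·5/12 + 2·7/12 = 23/4.

23/4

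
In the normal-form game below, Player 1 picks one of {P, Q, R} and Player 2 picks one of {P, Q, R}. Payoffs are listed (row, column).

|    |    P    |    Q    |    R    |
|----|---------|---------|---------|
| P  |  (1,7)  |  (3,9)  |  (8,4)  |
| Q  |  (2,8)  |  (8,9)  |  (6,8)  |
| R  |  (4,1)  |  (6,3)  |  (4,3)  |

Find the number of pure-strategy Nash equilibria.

1

Both Q: Player 1 gets 8 (best alternative 6); Player 2 gets 9 (best alternative 8). Neither deviates — NE.
Both R is not a NE: Player 1 would switch to P (8 > 4).
No other cell survives both best-response checks, so there is 1 pure NE.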